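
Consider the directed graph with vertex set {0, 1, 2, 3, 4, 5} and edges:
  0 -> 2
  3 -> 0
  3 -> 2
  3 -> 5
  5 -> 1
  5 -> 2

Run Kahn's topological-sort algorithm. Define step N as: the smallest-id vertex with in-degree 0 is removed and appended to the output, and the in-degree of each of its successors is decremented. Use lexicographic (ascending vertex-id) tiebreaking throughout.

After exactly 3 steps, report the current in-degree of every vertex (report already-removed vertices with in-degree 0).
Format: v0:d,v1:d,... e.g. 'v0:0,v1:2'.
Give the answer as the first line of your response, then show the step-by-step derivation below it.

v0:0,v1:1,v2:1,v3:0,v4:0,v5:0

step 1: output 3; order=[3]; indeg=(0,1,2,0,0,0)
step 2: output 0; order=[3,0]; indeg=(0,1,1,0,0,0)
step 3: output 4; order=[3,0,4]; indeg=(0,1,1,0,0,0)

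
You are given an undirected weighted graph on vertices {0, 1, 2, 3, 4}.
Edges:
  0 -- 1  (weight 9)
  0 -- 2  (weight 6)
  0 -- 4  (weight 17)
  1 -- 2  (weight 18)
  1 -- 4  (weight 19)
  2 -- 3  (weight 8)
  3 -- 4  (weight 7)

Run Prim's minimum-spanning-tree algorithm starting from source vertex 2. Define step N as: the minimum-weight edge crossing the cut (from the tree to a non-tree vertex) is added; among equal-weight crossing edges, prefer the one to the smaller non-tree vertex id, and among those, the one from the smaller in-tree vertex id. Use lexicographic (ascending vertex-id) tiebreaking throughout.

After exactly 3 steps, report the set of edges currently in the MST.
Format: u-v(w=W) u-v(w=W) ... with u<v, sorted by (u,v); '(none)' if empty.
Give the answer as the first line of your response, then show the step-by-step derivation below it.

0-2(w=6) 2-3(w=8) 3-4(w=7)

step 1: add edge 0-2 (w=6); MST = {0-2(w=6)}
step 2: add edge 2-3 (w=8); MST = {0-2(w=6) 2-3(w=8)}
step 3: add edge 3-4 (w=7); MST = {0-2(w=6) 2-3(w=8) 3-4(w=7)}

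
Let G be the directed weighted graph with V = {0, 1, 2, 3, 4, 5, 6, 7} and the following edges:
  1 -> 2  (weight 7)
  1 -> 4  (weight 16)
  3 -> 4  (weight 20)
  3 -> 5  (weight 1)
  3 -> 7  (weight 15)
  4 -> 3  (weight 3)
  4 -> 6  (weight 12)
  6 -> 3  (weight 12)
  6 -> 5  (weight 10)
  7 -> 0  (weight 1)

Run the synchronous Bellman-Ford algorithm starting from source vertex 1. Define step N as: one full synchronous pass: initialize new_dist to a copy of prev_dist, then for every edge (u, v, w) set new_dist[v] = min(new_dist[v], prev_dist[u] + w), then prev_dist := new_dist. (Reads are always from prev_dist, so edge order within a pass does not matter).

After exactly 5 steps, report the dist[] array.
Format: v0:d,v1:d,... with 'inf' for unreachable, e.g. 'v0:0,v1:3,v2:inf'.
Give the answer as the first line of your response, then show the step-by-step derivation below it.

v0:35,v1:0,v2:7,v3:19,v4:16,v5:20,v6:28,v7:34

step 1: dist = v0:inf,v1:0,v2:7,v3:inf,v4:16,v5:inf,v6:inf,v7:inf
step 2: dist = v0:inf,v1:0,v2:7,v3:19,v4:16,v5:inf,v6:28,v7:inf
step 3: dist = v0:inf,v1:0,v2:7,v3:19,v4:16,v5:20,v6:28,v7:34
step 4: dist = v0:35,v1:0,v2:7,v3:19,v4:16,v5:20,v6:28,v7:34
step 5: dist = v0:35,v1:0,v2:7,v3:19,v4:16,v5:20,v6:28,v7:34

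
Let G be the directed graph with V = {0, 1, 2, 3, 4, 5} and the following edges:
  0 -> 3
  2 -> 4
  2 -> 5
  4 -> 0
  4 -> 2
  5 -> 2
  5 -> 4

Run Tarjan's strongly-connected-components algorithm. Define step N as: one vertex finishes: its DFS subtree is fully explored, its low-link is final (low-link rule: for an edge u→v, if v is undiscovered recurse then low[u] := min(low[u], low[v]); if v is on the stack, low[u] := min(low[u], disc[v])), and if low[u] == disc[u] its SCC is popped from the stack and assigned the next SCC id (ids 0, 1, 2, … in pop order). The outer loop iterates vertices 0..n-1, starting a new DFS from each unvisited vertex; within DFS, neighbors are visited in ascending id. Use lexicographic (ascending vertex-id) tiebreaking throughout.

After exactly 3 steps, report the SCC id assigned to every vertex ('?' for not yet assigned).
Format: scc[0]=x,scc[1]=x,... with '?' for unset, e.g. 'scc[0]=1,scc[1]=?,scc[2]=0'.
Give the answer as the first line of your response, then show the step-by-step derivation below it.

scc[0]=1,scc[1]=2,scc[2]=?,scc[3]=0,scc[4]=?,scc[5]=?

step 1: low=(low[0]=0,low[1]=?,low[2]=?,low[3]=1,low[4]=?,low[5]=?); scc=(scc[0]=?,scc[1]=?,scc[2]=?,scc[3]=0,scc[4]=?,scc[5]=?)
step 2: low=(low[0]=0,low[1]=?,low[2]=?,low[3]=1,low[4]=?,low[5]=?); scc=(scc[0]=1,scc[1]=?,scc[2]=?,scc[3]=0,scc[4]=?,scc[5]=?)
step 3: low=(low[0]=0,low[1]=2,low[2]=?,low[3]=1,low[4]=?,low[5]=?); scc=(scc[0]=1,scc[1]=2,scc[2]=?,scc[3]=0,scc[4]=?,scc[5]=?)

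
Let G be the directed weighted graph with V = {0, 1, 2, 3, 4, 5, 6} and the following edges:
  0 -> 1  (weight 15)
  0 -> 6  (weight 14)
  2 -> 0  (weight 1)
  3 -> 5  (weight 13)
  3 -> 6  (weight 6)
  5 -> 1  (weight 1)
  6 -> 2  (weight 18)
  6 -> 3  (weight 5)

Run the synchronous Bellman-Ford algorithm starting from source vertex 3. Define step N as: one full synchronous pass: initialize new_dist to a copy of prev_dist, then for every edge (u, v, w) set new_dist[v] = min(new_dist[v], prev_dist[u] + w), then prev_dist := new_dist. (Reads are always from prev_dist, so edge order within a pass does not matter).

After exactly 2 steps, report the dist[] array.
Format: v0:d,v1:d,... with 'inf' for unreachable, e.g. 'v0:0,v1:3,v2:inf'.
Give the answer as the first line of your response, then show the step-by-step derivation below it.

v0:inf,v1:14,v2:24,v3:0,v4:inf,v5:13,v6:6

step 1: dist = v0:inf,v1:inf,v2:inf,v3:0,v4:inf,v5:13,v6:6
step 2: dist = v0:inf,v1:14,v2:24,v3:0,v4:inf,v5:13,v6:6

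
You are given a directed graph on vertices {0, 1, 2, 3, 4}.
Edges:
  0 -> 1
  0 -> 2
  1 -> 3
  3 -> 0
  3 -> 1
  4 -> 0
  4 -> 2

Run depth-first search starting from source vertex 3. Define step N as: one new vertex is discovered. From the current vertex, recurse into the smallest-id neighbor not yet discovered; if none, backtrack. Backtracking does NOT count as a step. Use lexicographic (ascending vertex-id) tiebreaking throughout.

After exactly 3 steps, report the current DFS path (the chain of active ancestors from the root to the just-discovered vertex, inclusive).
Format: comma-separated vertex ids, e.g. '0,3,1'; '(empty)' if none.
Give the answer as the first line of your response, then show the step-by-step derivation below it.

3,0,1

step 1: discover 3; path=3; order=3
step 2: discover 0; path=3>0; order=3,0
step 3: discover 1; path=3>0>1; order=3,0,1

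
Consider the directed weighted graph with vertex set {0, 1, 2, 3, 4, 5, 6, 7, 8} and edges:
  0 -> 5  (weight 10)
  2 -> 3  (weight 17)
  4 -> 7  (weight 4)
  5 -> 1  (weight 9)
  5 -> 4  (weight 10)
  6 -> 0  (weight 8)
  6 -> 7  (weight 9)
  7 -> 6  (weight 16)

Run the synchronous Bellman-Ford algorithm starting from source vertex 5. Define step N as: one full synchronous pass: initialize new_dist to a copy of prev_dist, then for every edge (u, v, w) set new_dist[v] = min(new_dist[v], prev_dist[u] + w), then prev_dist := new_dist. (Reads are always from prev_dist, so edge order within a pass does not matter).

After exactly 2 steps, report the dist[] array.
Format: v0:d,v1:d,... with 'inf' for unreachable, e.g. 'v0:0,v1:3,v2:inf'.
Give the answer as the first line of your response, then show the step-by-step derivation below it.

v0:inf,v1:9,v2:inf,v3:inf,v4:10,v5:0,v6:inf,v7:14,v8:inf

step 1: dist = v0:inf,v1:9,v2:inf,v3:inf,v4:10,v5:0,v6:inf,v7:inf,v8:inf
step 2: dist = v0:inf,v1:9,v2:inf,v3:inf,v4:10,v5:0,v6:inf,v7:14,v8:inf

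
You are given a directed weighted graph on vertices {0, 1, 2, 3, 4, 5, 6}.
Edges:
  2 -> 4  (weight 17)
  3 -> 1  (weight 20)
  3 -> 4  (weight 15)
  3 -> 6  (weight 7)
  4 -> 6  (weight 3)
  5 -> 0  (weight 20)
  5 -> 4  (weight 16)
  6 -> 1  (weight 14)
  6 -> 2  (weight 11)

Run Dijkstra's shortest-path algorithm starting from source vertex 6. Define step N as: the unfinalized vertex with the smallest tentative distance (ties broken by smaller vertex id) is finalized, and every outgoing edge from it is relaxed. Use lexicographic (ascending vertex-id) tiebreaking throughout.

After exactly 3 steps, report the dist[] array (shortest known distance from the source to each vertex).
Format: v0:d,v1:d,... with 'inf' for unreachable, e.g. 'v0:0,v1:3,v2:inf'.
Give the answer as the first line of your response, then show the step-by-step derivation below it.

v0:inf,v1:14,v2:11,v3:inf,v4:28,v5:inf,v6:0

step 1: dist = v0:inf,v1:14,v2:11,v3:inf,v4:inf,v5:inf,v6:0
step 2: dist = v0:inf,v1:14,v2:11,v3:inf,v4:28,v5:inf,v6:0
step 3: dist = v0:inf,v1:14,v2:11,v3:inf,v4:28,v5:inf,v6:0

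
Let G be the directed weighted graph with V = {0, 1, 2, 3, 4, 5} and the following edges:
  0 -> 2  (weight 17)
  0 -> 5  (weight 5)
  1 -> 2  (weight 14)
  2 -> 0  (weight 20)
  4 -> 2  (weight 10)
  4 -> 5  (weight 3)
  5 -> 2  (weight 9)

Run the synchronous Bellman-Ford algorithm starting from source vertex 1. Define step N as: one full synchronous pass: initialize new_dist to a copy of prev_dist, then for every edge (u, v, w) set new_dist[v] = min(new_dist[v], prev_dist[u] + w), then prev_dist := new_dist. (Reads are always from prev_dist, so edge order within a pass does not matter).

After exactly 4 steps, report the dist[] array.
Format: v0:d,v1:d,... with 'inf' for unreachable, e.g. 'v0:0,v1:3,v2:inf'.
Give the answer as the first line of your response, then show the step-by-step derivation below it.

v0:34,v1:0,v2:14,v3:inf,v4:inf,v5:39

step 1: dist = v0:inf,v1:0,v2:14,v3:inf,v4:inf,v5:inf
step 2: dist = v0:34,v1:0,v2:14,v3:inf,v4:inf,v5:inf
step 3: dist = v0:34,v1:0,v2:14,v3:inf,v4:inf,v5:39
step 4: dist = v0:34,v1:0,v2:14,v3:inf,v4:inf,v5:39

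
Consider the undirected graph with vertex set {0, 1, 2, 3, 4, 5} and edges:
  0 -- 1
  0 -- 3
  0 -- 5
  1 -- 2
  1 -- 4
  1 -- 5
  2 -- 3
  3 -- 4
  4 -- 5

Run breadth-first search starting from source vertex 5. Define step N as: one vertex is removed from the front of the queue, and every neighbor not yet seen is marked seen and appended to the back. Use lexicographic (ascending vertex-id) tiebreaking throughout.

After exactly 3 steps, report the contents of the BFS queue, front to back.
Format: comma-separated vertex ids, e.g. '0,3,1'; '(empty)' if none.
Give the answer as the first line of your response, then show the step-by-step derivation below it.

4,3,2

step 1: dequeue 5; queue=[0,1,4]; order=5
step 2: dequeue 0; queue=[1,4,3]; order=5,0
step 3: dequeue 1; queue=[4,3,2]; order=5,0,1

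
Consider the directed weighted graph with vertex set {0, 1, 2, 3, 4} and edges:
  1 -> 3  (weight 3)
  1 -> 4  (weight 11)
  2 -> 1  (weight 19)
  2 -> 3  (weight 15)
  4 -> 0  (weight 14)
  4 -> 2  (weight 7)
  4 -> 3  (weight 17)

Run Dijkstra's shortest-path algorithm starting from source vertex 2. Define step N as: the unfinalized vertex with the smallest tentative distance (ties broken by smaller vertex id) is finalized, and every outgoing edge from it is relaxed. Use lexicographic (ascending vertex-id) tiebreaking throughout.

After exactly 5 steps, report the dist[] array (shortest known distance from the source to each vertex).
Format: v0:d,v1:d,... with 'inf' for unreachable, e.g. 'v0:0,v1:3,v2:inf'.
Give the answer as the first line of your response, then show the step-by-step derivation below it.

v0:44,v1:19,v2:0,v3:15,v4:30

step 1: dist = v0:inf,v1:19,v2:0,v3:15,v4:inf
step 2: dist = v0:inf,v1:19,v2:0,v3:15,v4:inf
step 3: dist = v0:inf,v1:19,v2:0,v3:15,v4:30
step 4: dist = v0:44,v1:19,v2:0,v3:15,v4:30
step 5: dist = v0:44,v1:19,v2:0,v3:15,v4:30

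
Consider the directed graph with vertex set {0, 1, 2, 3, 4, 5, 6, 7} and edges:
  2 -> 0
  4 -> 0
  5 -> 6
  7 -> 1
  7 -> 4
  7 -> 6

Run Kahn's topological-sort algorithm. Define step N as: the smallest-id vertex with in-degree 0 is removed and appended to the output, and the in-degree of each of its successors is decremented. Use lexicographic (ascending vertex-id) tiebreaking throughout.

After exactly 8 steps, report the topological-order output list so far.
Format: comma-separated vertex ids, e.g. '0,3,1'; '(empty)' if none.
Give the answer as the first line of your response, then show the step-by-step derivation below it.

2,3,5,7,1,4,0,6

step 1: output 2; order=[2]; indeg=(1,1,0,0,1,0,2,0)
step 2: output 3; order=[2,3]; indeg=(1,1,0,0,1,0,2,0)
step 3: output 5; order=[2,3,5]; indeg=(1,1,0,0,1,0,1,0)
step 4: output 7; order=[2,3,5,7]; indeg=(1,0,0,0,0,0,0,0)
step 5: output 1; order=[2,3,5,7,1]; indeg=(1,0,0,0,0,0,0,0)
step 6: output 4; order=[2,3,5,7,1,4]; indeg=(0,0,0,0,0,0,0,0)
step 7: output 0; order=[2,3,5,7,1,4,0]; indeg=(0,0,0,0,0,0,0,0)
step 8: output 6; order=[2,3,5,7,1,4,0,6]; indeg=(0,0,0,0,0,0,0,0)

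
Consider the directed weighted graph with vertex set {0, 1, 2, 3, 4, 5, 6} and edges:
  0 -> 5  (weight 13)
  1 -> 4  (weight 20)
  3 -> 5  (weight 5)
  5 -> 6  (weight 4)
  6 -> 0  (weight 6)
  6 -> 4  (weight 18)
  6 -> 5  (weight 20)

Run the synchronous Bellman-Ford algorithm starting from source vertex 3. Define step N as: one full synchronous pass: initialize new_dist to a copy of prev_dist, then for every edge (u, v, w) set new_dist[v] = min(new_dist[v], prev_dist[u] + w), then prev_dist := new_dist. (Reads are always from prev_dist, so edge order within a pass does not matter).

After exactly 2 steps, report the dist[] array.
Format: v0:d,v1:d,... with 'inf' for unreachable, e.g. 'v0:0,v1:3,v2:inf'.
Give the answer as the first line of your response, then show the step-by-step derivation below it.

v0:inf,v1:inf,v2:inf,v3:0,v4:inf,v5:5,v6:9

step 1: dist = v0:inf,v1:inf,v2:inf,v3:0,v4:inf,v5:5,v6:inf
step 2: dist = v0:inf,v1:inf,v2:inf,v3:0,v4:inf,v5:5,v6:9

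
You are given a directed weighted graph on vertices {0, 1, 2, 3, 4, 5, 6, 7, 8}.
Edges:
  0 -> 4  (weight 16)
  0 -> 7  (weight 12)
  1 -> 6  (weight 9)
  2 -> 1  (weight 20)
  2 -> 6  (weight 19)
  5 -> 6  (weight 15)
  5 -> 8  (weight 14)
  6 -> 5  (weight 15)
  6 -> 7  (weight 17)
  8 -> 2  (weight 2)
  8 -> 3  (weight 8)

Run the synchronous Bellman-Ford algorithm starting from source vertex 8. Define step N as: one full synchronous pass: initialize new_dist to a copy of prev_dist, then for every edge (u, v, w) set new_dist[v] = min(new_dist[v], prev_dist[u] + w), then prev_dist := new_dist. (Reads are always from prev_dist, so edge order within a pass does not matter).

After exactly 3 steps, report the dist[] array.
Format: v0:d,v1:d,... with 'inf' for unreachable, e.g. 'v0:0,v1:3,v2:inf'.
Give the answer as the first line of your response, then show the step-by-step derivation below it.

v0:inf,v1:22,v2:2,v3:8,v4:inf,v5:36,v6:21,v7:38,v8:0

step 1: dist = v0:inf,v1:inf,v2:2,v3:8,v4:inf,v5:inf,v6:inf,v7:inf,v8:0
step 2: dist = v0:inf,v1:22,v2:2,v3:8,v4:inf,v5:inf,v6:21,v7:inf,v8:0
step 3: dist = v0:inf,v1:22,v2:2,v3:8,v4:inf,v5:36,v6:21,v7:38,v8:0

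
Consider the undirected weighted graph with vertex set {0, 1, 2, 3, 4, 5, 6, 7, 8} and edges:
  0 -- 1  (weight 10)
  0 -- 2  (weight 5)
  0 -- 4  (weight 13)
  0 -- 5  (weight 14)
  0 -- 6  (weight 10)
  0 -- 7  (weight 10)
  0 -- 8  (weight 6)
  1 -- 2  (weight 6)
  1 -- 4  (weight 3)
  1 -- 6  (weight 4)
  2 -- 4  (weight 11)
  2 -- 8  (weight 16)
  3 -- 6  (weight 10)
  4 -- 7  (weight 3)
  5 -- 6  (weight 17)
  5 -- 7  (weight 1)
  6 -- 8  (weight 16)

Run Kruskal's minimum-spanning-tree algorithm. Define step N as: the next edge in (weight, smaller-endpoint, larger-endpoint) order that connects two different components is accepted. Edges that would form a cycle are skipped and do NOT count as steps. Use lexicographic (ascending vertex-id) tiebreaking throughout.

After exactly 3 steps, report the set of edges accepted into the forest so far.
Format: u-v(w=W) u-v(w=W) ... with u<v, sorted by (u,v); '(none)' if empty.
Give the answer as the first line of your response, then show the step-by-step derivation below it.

1-4(w=3) 4-7(w=3) 5-7(w=1)

step 1: add edge 5-7 (w=1); MST = {5-7(w=1)}
step 2: add edge 1-4 (w=3); MST = {1-4(w=3) 5-7(w=1)}
step 3: add edge 4-7 (w=3); MST = {1-4(w=3) 4-7(w=3) 5-7(w=1)}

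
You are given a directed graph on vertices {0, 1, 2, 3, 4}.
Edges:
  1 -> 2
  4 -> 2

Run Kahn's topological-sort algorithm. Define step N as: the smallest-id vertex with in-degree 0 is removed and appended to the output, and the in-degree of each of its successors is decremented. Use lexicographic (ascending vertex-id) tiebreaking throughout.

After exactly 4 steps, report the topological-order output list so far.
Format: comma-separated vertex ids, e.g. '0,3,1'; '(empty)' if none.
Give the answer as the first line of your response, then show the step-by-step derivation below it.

0,1,3,4

step 1: output 0; order=[0]; indeg=(0,0,2,0,0)
step 2: output 1; order=[0,1]; indeg=(0,0,1,0,0)
step 3: output 3; order=[0,1,3]; indeg=(0,0,1,0,0)
step 4: output 4; order=[0,1,3,4]; indeg=(0,0,0,0,0)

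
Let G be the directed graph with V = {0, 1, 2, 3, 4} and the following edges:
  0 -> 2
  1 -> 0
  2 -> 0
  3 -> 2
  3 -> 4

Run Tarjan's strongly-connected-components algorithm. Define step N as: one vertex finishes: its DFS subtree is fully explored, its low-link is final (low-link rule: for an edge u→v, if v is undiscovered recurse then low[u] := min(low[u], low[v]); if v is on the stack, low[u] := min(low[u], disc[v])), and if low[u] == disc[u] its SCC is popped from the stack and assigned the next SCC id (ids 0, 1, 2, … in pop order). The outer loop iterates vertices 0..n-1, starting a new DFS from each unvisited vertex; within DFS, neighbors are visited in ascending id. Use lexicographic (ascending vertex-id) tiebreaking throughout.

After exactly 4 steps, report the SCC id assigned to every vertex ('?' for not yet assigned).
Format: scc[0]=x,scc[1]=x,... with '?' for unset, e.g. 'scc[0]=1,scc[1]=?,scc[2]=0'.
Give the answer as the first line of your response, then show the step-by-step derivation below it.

scc[0]=0,scc[1]=1,scc[2]=0,scc[3]=?,scc[4]=2

step 1: low=(low[0]=0,low[1]=?,low[2]=0,low[3]=?,low[4]=?); scc=(scc[0]=?,scc[1]=?,scc[2]=?,scc[3]=?,scc[4]=?)
step 2: low=(low[0]=0,low[1]=?,low[2]=0,low[3]=?,low[4]=?); scc=(scc[0]=0,scc[1]=?,scc[2]=0,scc[3]=?,scc[4]=?)
step 3: low=(low[0]=0,low[1]=2,low[2]=0,low[3]=?,low[4]=?); scc=(scc[0]=0,scc[1]=1,scc[2]=0,scc[3]=?,scc[4]=?)
step 4: low=(low[0]=0,low[1]=2,low[2]=0,low[3]=3,low[4]=4); scc=(scc[0]=0,scc[1]=1,scc[2]=0,scc[3]=?,scc[4]=2)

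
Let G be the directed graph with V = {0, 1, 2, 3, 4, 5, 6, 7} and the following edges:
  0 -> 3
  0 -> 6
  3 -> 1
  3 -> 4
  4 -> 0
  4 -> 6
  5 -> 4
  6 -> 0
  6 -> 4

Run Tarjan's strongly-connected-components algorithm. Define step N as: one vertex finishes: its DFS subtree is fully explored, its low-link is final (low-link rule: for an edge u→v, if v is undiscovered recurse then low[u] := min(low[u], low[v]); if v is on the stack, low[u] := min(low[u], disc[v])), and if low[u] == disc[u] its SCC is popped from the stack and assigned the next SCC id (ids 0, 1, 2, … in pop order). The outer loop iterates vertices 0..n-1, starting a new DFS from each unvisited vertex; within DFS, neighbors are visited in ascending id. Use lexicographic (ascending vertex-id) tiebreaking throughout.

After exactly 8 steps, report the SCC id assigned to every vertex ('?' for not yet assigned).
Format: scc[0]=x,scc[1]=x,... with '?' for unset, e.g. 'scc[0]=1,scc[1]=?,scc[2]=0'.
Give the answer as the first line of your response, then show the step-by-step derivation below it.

scc[0]=1,scc[1]=0,scc[2]=2,scc[3]=1,scc[4]=1,scc[5]=3,scc[6]=1,scc[7]=4

step 1: low=(low[0]=0,low[1]=2,low[2]=?,low[3]=1,low[4]=?,low[5]=?,low[6]=?,low[7]=?); scc=(scc[0]=?,scc[1]=0,scc[2]=?,scc[3]=?,scc[4]=?,scc[5]=?,scc[6]=?,scc[7]=?)
step 2: low=(low[0]=0,low[1]=2,low[2]=?,low[3]=1,low[4]=0,low[5]=?,low[6]=0,low[7]=?); scc=(scc[0]=?,scc[1]=0,scc[2]=?,scc[3]=?,scc[4]=?,scc[5]=?,scc[6]=?,scc[7]=?)
step 3: low=(low[0]=0,low[1]=2,low[2]=?,low[3]=1,low[4]=0,low[5]=?,low[6]=0,low[7]=?); scc=(scc[0]=?,scc[1]=0,scc[2]=?,scc[3]=?,scc[4]=?,scc[5]=?,scc[6]=?,scc[7]=?)
step 4: low=(low[0]=0,low[1]=2,low[2]=?,low[3]=0,low[4]=0,low[5]=?,low[6]=0,low[7]=?); scc=(scc[0]=?,scc[1]=0,scc[2]=?,scc[3]=?,scc[4]=?,scc[5]=?,scc[6]=?,scc[7]=?)
step 5: low=(low[0]=0,low[1]=2,low[2]=?,low[3]=0,low[4]=0,low[5]=?,low[6]=0,low[7]=?); scc=(scc[0]=1,scc[1]=0,scc[2]=?,scc[3]=1,scc[4]=1,scc[5]=?,scc[6]=1,scc[7]=?)
step 6: low=(low[0]=0,low[1]=2,low[2]=5,low[3]=0,low[4]=0,low[5]=?,low[6]=0,low[7]=?); scc=(scc[0]=1,scc[1]=0,scc[2]=2,scc[3]=1,scc[4]=1,scc[5]=?,scc[6]=1,scc[7]=?)
step 7: low=(low[0]=0,low[1]=2,low[2]=5,low[3]=0,low[4]=0,low[5]=6,low[6]=0,low[7]=?); scc=(scc[0]=1,scc[1]=0,scc[2]=2,scc[3]=1,scc[4]=1,scc[5]=3,scc[6]=1,scc[7]=?)
step 8: low=(low[0]=0,low[1]=2,low[2]=5,low[3]=0,low[4]=0,low[5]=6,low[6]=0,low[7]=7); scc=(scc[0]=1,scc[1]=0,scc[2]=2,scc[3]=1,scc[4]=1,scc[5]=3,scc[6]=1,scc[7]=4)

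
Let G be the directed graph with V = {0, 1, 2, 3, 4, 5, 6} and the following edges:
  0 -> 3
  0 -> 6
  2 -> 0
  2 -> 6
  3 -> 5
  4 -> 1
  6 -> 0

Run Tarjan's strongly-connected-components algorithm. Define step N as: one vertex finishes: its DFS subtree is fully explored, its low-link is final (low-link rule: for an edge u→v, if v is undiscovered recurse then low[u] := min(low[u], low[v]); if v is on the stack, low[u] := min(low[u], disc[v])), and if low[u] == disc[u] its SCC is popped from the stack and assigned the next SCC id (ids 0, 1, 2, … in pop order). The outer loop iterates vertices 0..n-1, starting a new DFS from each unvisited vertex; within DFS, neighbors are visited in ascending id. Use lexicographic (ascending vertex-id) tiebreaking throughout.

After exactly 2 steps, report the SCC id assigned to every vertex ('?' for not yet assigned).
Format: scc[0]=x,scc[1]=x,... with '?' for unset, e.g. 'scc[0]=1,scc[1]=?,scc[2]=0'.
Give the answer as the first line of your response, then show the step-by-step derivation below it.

scc[0]=?,scc[1]=?,scc[2]=?,scc[3]=1,scc[4]=?,scc[5]=0,scc[6]=?

step 1: low=(low[0]=0,low[1]=?,low[2]=?,low[3]=1,low[4]=?,low[5]=2,low[6]=?); scc=(scc[0]=?,scc[1]=?,scc[2]=?,scc[3]=?,scc[4]=?,scc[5]=0,scc[6]=?)
step 2: low=(low[0]=0,low[1]=?,low[2]=?,low[3]=1,low[4]=?,low[5]=2,low[6]=?); scc=(scc[0]=?,scc[1]=?,scc[2]=?,scc[3]=1,scc[4]=?,scc[5]=0,scc[6]=?)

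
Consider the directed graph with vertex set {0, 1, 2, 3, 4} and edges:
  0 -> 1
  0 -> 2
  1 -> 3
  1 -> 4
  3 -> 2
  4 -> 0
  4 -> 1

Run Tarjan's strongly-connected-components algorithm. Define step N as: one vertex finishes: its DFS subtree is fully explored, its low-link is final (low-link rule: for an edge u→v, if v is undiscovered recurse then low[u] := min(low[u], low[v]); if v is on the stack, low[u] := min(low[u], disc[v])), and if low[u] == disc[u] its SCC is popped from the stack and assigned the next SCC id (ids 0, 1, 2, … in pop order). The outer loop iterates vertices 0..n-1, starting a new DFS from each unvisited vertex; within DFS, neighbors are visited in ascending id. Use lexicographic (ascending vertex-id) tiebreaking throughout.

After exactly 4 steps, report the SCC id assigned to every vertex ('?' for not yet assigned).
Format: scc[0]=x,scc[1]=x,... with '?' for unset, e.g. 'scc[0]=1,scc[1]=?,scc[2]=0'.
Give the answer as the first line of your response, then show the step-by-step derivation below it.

scc[0]=?,scc[1]=?,scc[2]=0,scc[3]=1,scc[4]=?

step 1: low=(low[0]=0,low[1]=1,low[2]=3,low[3]=2,low[4]=?); scc=(scc[0]=?,scc[1]=?,scc[2]=0,scc[3]=?,scc[4]=?)
step 2: low=(low[0]=0,low[1]=1,low[2]=3,low[3]=2,low[4]=?); scc=(scc[0]=?,scc[1]=?,scc[2]=0,scc[3]=1,scc[4]=?)
step 3: low=(low[0]=0,low[1]=1,low[2]=3,low[3]=2,low[4]=0); scc=(scc[0]=?,scc[1]=?,scc[2]=0,scc[3]=1,scc[4]=?)
step 4: low=(low[0]=0,low[1]=0,low[2]=3,low[3]=2,low[4]=0); scc=(scc[0]=?,scc[1]=?,scc[2]=0,scc[3]=1,scc[4]=?)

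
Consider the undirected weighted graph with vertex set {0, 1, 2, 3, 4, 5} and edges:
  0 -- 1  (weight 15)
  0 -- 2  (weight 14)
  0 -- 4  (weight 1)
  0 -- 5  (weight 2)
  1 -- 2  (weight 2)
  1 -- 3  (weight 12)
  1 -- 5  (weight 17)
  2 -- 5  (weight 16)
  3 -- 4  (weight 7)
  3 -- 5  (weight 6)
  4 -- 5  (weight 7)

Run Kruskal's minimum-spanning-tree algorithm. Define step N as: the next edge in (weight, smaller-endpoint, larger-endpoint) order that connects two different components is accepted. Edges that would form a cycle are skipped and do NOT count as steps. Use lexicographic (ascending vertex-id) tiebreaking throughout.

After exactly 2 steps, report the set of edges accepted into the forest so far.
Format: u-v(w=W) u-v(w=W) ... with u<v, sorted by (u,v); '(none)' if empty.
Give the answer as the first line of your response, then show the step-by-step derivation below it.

0-4(w=1) 0-5(w=2)

step 1: add edge 0-4 (w=1); MST = {0-4(w=1)}
step 2: add edge 0-5 (w=2); MST = {0-4(w=1) 0-5(w=2)}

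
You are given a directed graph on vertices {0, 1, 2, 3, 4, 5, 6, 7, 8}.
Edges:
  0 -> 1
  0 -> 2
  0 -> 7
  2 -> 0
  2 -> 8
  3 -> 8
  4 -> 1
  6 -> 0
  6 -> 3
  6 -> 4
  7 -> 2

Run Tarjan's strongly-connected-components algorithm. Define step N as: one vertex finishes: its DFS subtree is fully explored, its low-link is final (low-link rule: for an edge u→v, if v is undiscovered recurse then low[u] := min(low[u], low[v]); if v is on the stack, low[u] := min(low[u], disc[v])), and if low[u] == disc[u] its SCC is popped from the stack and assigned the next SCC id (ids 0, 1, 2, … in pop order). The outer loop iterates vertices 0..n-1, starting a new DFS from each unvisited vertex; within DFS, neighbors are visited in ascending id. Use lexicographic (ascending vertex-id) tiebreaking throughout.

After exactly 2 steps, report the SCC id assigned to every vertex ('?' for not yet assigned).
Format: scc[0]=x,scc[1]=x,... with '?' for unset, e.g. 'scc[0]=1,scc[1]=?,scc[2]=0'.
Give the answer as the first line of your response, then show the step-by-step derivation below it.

scc[0]=?,scc[1]=0,scc[2]=?,scc[3]=?,scc[4]=?,scc[5]=?,scc[6]=?,scc[7]=?,scc[8]=1

step 1: low=(low[0]=0,low[1]=1,low[2]=?,low[3]=?,low[4]=?,low[5]=?,low[6]=?,low[7]=?,low[8]=?); scc=(scc[0]=?,scc[1]=0,scc[2]=?,scc[3]=?,scc[4]=?,scc[5]=?,scc[6]=?,scc[7]=?,scc[8]=?)
step 2: low=(low[0]=0,low[1]=1,low[2]=0,low[3]=?,low[4]=?,low[5]=?,low[6]=?,low[7]=?,low[8]=3); scc=(scc[0]=?,scc[1]=0,scc[2]=?,scc[3]=?,scc[4]=?,scc[5]=?,scc[6]=?,scc[7]=?,scc[8]=1)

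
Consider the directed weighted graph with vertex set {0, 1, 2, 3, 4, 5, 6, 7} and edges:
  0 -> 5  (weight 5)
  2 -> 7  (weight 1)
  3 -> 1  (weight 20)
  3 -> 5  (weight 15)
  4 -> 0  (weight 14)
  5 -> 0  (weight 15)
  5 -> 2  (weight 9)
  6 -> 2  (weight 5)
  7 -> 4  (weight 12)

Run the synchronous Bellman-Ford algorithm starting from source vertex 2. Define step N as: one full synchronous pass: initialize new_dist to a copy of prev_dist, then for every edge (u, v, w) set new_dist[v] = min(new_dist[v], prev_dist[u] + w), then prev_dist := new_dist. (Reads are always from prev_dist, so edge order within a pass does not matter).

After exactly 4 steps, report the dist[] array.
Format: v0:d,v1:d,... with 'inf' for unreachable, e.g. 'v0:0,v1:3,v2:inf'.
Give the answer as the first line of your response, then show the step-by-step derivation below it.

v0:27,v1:inf,v2:0,v3:inf,v4:13,v5:32,v6:inf,v7:1

step 1: dist = v0:inf,v1:inf,v2:0,v3:inf,v4:inf,v5:inf,v6:inf,v7:1
step 2: dist = v0:inf,v1:inf,v2:0,v3:inf,v4:13,v5:inf,v6:inf,v7:1
step 3: dist = v0:27,v1:inf,v2:0,v3:inf,v4:13,v5:inf,v6:inf,v7:1
step 4: dist = v0:27,v1:inf,v2:0,v3:inf,v4:13,v5:32,v6:inf,v7:1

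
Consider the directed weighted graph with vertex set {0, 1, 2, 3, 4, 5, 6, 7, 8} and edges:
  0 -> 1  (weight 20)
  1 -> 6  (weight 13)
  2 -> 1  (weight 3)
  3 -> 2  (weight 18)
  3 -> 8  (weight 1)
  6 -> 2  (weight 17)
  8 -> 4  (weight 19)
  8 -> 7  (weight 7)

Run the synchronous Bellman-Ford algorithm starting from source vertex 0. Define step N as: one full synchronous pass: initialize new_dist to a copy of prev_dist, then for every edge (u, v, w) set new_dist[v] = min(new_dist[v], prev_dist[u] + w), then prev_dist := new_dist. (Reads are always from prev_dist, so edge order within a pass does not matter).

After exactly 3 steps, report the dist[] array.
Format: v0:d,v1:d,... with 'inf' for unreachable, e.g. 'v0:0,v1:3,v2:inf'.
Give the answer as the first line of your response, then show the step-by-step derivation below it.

v0:0,v1:20,v2:50,v3:inf,v4:inf,v5:inf,v6:33,v7:inf,v8:inf

step 1: dist = v0:0,v1:20,v2:inf,v3:inf,v4:inf,v5:inf,v6:inf,v7:inf,v8:inf
step 2: dist = v0:0,v1:20,v2:inf,v3:inf,v4:inf,v5:inf,v6:33,v7:inf,v8:inf
step 3: dist = v0:0,v1:20,v2:50,v3:inf,v4:inf,v5:inf,v6:33,v7:inf,v8:inf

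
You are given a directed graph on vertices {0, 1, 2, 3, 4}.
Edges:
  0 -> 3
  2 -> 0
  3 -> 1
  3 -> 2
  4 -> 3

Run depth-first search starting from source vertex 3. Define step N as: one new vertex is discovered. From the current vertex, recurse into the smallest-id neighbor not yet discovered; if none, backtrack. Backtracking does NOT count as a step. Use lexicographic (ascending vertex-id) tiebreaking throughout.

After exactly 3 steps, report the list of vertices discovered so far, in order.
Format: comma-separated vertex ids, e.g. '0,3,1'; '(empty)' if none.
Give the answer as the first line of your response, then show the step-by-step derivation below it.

3,1,2

step 1: discover 3; path=3; order=3
step 2: discover 1; path=3>1; order=3,1
step 3: discover 2; path=3>2; order=3,1,2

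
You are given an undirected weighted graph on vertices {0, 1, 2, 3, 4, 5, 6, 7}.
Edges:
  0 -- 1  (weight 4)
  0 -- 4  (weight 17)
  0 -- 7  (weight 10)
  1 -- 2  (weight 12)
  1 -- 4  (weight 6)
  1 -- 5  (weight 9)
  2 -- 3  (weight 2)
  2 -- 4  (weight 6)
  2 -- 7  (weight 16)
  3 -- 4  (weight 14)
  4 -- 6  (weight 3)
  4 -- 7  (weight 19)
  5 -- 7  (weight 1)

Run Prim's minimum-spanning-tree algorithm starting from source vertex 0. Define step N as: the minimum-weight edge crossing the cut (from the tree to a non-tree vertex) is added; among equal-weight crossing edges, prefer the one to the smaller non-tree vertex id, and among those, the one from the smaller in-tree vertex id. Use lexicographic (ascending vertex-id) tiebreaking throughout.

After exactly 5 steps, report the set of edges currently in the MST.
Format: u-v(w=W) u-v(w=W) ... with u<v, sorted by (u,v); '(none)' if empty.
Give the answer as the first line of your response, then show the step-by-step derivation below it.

0-1(w=4) 1-4(w=6) 2-3(w=2) 2-4(w=6) 4-6(w=3)

step 1: add edge 0-1 (w=4); MST = {0-1(w=4)}
step 2: add edge 1-4 (w=6); MST = {0-1(w=4) 1-4(w=6)}
step 3: add edge 4-6 (w=3); MST = {0-1(w=4) 1-4(w=6) 4-6(w=3)}
step 4: add edge 2-4 (w=6); MST = {0-1(w=4) 1-4(w=6) 2-4(w=6) 4-6(w=3)}
step 5: add edge 2-3 (w=2); MST = {0-1(w=4) 1-4(w=6) 2-3(w=2) 2-4(w=6) 4-6(w=3)}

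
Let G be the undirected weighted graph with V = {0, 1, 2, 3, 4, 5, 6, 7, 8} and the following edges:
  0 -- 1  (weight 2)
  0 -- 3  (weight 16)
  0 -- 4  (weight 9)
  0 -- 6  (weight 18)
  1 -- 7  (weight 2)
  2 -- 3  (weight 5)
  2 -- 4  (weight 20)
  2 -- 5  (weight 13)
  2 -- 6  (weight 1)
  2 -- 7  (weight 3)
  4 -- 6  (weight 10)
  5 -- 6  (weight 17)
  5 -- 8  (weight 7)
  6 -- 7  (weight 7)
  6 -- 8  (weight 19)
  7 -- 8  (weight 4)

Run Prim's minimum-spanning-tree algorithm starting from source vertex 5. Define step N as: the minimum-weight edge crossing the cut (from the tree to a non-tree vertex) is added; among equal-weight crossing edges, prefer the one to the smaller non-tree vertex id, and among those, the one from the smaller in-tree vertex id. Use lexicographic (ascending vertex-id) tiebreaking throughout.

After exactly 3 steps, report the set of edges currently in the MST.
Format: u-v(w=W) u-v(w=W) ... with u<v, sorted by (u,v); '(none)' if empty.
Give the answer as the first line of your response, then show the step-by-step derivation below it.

1-7(w=2) 5-8(w=7) 7-8(w=4)

step 1: add edge 5-8 (w=7); MST = {5-8(w=7)}
step 2: add edge 7-8 (w=4); MST = {5-8(w=7) 7-8(w=4)}
step 3: add edge 1-7 (w=2); MST = {1-7(w=2) 5-8(w=7) 7-8(w=4)}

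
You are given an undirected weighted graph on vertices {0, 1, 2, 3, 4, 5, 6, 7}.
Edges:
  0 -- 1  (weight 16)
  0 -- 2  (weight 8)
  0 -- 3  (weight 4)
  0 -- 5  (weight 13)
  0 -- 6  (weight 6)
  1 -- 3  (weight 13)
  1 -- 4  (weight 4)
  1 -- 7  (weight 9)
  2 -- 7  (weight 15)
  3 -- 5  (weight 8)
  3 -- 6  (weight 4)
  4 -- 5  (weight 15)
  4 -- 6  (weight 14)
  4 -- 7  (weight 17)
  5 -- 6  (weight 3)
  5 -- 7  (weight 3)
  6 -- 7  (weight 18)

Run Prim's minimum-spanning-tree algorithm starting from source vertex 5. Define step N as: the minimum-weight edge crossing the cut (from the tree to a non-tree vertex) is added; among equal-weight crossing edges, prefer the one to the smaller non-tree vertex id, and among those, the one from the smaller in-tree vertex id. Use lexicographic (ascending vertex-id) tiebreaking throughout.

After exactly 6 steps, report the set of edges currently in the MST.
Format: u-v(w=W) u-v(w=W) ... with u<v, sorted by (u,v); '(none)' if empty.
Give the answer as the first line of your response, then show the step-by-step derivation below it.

0-2(w=8) 0-3(w=4) 1-7(w=9) 3-6(w=4) 5-6(w=3) 5-7(w=3)

step 1: add edge 5-6 (w=3); MST = {5-6(w=3)}
step 2: add edge 5-7 (w=3); MST = {5-6(w=3) 5-7(w=3)}
step 3: add edge 3-6 (w=4); MST = {3-6(w=4) 5-6(w=3) 5-7(w=3)}
step 4: add edge 0-3 (w=4); MST = {0-3(w=4) 3-6(w=4) 5-6(w=3) 5-7(w=3)}
step 5: add edge 0-2 (w=8); MST = {0-2(w=8) 0-3(w=4) 3-6(w=4) 5-6(w=3) 5-7(w=3)}
step 6: add edge 1-7 (w=9); MST = {0-2(w=8) 0-3(w=4) 1-7(w=9) 3-6(w=4) 5-6(w=3) 5-7(w=3)}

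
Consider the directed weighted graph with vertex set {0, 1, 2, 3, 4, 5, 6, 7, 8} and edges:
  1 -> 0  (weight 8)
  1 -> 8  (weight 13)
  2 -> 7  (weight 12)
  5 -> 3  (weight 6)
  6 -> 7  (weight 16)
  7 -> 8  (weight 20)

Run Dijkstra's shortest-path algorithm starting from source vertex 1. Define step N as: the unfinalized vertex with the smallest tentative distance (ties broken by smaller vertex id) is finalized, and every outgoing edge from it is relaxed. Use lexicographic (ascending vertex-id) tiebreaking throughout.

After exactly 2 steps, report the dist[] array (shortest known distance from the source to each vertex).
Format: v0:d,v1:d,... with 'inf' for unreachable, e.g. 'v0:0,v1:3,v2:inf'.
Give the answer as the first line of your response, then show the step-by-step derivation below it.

v0:8,v1:0,v2:inf,v3:inf,v4:inf,v5:inf,v6:inf,v7:inf,v8:13

step 1: dist = v0:8,v1:0,v2:inf,v3:inf,v4:inf,v5:inf,v6:inf,v7:inf,v8:13
step 2: dist = v0:8,v1:0,v2:inf,v3:inf,v4:inf,v5:inf,v6:inf,v7:inf,v8:13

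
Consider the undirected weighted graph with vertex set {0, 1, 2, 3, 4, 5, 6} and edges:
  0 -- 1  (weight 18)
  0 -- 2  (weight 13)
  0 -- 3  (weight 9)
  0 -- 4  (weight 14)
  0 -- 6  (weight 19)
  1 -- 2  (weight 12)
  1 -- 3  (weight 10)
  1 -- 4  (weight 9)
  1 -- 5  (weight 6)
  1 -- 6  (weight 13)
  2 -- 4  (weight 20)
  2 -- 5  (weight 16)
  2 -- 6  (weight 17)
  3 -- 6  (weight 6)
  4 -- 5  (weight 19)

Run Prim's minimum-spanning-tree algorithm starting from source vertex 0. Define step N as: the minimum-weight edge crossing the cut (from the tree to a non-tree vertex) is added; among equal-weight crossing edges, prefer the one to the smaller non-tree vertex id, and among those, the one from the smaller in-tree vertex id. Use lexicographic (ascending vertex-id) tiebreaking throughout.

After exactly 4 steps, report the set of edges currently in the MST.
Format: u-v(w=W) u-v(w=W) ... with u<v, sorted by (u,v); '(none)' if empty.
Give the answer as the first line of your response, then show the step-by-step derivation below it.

0-3(w=9) 1-3(w=10) 1-5(w=6) 3-6(w=6)

step 1: add edge 0-3 (w=9); MST = {0-3(w=9)}
step 2: add edge 3-6 (w=6); MST = {0-3(w=9) 3-6(w=6)}
step 3: add edge 1-3 (w=10); MST = {0-3(w=9) 1-3(w=10) 3-6(w=6)}
step 4: add edge 1-5 (w=6); MST = {0-3(w=9) 1-3(w=10) 1-5(w=6) 3-6(w=6)}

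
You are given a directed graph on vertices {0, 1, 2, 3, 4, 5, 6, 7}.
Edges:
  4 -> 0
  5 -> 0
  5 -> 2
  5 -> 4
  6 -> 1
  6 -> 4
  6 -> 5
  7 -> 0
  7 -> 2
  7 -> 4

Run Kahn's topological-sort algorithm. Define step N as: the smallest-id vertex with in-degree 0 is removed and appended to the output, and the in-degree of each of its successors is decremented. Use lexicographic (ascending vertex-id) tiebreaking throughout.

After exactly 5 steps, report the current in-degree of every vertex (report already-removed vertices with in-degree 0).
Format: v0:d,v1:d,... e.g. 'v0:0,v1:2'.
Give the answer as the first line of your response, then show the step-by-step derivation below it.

v0:1,v1:0,v2:0,v3:0,v4:0,v5:0,v6:0,v7:0

step 1: output 3; order=[3]; indeg=(3,1,2,0,3,1,0,0)
step 2: output 6; order=[3,6]; indeg=(3,0,2,0,2,0,0,0)
step 3: output 1; order=[3,6,1]; indeg=(3,0,2,0,2,0,0,0)
step 4: output 5; order=[3,6,1,5]; indeg=(2,0,1,0,1,0,0,0)
step 5: output 7; order=[3,6,1,5,7]; indeg=(1,0,0,0,0,0,0,0)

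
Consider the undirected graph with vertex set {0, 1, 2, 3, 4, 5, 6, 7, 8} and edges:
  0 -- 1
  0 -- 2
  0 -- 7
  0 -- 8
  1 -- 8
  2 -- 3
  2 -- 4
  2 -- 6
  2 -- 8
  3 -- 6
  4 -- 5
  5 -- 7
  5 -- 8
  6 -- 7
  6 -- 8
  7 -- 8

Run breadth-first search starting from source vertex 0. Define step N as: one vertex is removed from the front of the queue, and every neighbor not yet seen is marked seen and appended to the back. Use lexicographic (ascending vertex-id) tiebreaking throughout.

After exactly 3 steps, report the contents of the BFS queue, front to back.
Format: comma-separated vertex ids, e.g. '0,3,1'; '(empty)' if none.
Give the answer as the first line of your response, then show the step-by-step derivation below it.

7,8,3,4,6

step 1: dequeue 0; queue=[1,2,7,8]; order=0
step 2: dequeue 1; queue=[2,7,8]; order=0,1
step 3: dequeue 2; queue=[7,8,3,4,6]; order=0,1,2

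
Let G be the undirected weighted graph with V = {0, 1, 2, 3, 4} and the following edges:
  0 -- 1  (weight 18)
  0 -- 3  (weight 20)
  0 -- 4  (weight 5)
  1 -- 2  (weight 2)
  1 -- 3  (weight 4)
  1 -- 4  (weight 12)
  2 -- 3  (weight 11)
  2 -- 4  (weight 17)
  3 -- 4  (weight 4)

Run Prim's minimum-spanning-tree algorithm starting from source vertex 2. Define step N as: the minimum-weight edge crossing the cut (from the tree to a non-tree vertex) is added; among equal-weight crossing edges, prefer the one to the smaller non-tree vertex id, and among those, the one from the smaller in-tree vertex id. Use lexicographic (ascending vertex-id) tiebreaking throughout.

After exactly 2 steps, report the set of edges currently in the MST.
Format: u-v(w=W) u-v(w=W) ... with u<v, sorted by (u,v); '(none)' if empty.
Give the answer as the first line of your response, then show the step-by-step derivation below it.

1-2(w=2) 1-3(w=4)

step 1: add edge 1-2 (w=2); MST = {1-2(w=2)}
step 2: add edge 1-3 (w=4); MST = {1-2(w=2) 1-3(w=4)}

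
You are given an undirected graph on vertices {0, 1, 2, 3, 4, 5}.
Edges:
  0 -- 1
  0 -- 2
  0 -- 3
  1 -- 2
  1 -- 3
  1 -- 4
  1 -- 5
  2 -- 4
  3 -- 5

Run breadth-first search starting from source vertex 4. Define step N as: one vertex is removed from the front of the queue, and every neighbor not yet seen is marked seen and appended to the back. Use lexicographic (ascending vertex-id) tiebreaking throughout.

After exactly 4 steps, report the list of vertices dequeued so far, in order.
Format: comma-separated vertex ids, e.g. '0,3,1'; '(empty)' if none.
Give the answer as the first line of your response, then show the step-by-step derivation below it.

4,1,2,0

step 1: dequeue 4; queue=[1,2]; order=4
step 2: dequeue 1; queue=[2,0,3,5]; order=4,1
step 3: dequeue 2; queue=[0,3,5]; order=4,1,2
step 4: dequeue 0; queue=[3,5]; order=4,1,2,0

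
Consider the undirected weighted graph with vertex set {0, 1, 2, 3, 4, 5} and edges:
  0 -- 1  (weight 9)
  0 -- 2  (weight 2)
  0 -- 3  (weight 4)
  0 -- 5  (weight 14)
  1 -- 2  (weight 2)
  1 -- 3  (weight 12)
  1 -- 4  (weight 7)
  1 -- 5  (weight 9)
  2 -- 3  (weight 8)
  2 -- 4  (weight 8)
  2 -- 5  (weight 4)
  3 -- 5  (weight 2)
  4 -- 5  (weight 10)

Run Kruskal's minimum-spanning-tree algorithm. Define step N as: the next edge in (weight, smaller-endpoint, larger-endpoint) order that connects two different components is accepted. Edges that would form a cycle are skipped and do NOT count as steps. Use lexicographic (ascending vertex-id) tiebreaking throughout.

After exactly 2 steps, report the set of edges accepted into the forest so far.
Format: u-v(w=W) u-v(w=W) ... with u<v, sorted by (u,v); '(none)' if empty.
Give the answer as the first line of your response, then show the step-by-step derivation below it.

0-2(w=2) 1-2(w=2)

step 1: add edge 0-2 (w=2); MST = {0-2(w=2)}
step 2: add edge 1-2 (w=2); MST = {0-2(w=2) 1-2(w=2)}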